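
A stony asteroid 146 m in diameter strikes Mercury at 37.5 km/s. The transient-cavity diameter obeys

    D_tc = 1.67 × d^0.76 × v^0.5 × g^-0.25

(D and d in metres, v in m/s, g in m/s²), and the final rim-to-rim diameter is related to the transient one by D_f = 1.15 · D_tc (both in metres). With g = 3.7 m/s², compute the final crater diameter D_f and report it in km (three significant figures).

v = 37500 m/s.
d^0.76 = 146^0.76 = 44.15
v^0.5 = 37500^0.5 = 193.6
g^-0.25 = 3.7^-0.25 = 0.7210
D_tc = 1.67 × 44.15 × 193.6 × 0.7210 = 10290 m
D_f = 1.15 × 10290 = 11833 m
     = 11.83 km

D_f ≈ 11.8 km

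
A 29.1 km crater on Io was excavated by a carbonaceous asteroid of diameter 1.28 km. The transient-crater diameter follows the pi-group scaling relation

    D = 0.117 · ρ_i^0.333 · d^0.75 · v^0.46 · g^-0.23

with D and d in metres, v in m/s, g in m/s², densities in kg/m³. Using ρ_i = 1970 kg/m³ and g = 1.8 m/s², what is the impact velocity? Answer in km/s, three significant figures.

Rearranging for v: v = [D / (0.117 · 1970^0.333 · 1280^0.75 · 1.8^-0.23)]^(1/0.46).
D = 29100 m.
1970^0.333 = 12.50
1280^0.75 = 214.0
1.8^-0.23 = 0.8735
Denominator = 0.117 × 12.50 × 214.0 × 0.8735 = 273.4
D / 273.4 = 29100 / 273.4 = 106.4
v = 106.4^(1/0.46) = 106.4^2.1739 = 25490 m/s

v ≈ 25.5 km/s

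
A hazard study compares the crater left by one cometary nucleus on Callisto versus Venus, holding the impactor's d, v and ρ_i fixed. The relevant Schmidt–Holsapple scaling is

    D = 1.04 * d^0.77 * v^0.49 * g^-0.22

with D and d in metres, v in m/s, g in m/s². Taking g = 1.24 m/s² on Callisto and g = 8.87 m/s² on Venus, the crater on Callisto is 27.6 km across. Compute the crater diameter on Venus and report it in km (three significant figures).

D ≈ 17.9 km

All impactor-dependent factors cancel in the ratio, leaving D_Venus/D_Callisto = (g_Venus/g_Callisto)^-0.22.
(8.87/1.24)^-0.22 = 7.153^-0.22 = 0.6487
D_Venus = 0.6487 × 27.6 km = 17.9 km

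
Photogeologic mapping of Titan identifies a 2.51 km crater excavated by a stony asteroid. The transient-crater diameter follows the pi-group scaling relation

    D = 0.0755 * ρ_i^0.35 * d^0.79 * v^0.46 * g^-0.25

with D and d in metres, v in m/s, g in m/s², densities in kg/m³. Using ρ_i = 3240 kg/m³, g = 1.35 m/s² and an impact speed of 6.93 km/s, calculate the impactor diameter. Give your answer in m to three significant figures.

Rearranging for d: d = [D / (0.0755 · 3240^0.35 · 6930^0.46 · 1.35^-0.25)]^(1/0.79).
D = 2510 m.
3240^0.35 = 16.93
6930^0.46 = 58.44
1.35^-0.25 = 0.9277
Denominator = 0.0755 × 16.93 × 58.44 × 0.9277 = 69.30
D / 69.30 = 2510 / 69.30 = 36.22
d = 36.22^(1/0.79) = 36.22^1.2658 = 94.04 m

d ≈ 94.0 m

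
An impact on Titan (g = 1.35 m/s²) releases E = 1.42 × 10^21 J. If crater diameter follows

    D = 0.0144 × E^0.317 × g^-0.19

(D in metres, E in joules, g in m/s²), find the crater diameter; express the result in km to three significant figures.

D ≈ 69.0 km

E^0.317 = (1.42 × 10^21)^0.317 = 5.073 × 10^6
g^-0.19 = 1.35^-0.19 = 0.9446
D = 0.0144 × 5.073 × 10^6 × 0.9446 = 69004 m
   = 69.00 km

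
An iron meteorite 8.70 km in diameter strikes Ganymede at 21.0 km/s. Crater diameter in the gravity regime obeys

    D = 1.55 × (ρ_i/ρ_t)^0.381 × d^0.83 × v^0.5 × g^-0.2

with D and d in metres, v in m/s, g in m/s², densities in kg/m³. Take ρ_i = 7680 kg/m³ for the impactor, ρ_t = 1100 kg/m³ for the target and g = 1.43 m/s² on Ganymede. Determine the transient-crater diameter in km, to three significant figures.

In SI units: d = 8700 m, v = 21000 m/s.
(ρ_i/ρ_t)^0.381 = (7680/1100)^0.381 = 2.097
d^0.83 = 8700^0.83 = 1861
v^0.5 = 21000^0.5 = 144.9
g^-0.2 = 1.43^-0.2 = 0.9310
D = 1.55 × 2.097 × 1861 × 144.9 × 0.9310 = 8.160 × 10^5 m
   = 816.0 km

D ≈ 816 km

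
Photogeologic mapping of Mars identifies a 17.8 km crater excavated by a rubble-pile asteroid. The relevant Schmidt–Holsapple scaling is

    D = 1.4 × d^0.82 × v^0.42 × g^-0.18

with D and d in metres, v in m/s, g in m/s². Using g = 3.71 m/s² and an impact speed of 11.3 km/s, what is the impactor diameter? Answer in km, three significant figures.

Rearranging for d: d = [D / (1.4 · 11300^0.42 · 3.71^-0.18)]^(1/0.82).
D = 17800 m.
11300^0.42 = 50.38
3.71^-0.18 = 0.7898
Denominator = 1.4 × 50.38 × 0.7898 = 55.71
D / 55.71 = 17800 / 55.71 = 319.5
d = 319.5^(1/0.82) = 319.5^1.2195 = 1133 m

d ≈ 1.13 km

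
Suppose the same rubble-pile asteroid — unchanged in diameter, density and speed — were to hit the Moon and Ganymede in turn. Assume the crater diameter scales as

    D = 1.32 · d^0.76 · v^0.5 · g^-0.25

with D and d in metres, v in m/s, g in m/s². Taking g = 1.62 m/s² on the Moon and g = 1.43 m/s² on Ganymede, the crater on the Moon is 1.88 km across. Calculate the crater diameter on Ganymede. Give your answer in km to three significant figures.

D ≈ 1.94 km

All impactor-dependent factors cancel in the ratio, leaving D_Ganymede/D_Moon = (g_Ganymede/g_Moon)^-0.25.
(1.43/1.62)^-0.25 = 0.8827^-0.25 = 1.032
D_Ganymede = 1.032 × 1.88 km = 1.94 km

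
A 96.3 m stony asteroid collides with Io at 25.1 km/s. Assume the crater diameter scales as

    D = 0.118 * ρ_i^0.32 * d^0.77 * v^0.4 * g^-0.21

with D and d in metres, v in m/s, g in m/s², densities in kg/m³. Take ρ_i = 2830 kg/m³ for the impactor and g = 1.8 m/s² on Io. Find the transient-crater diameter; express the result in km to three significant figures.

D ≈ 2.57 km

In SI units: v = 25100 m/s.
ρ_i^0.32 = 2830^0.32 = 12.72
d^0.77 = 96.3^0.77 = 33.68
v^0.4 = 25100^0.4 = 57.53
g^-0.21 = 1.8^-0.21 = 0.8839
D = 0.118 × 12.72 × 33.68 × 57.53 × 0.8839 = 2571 m
   = 2.571 km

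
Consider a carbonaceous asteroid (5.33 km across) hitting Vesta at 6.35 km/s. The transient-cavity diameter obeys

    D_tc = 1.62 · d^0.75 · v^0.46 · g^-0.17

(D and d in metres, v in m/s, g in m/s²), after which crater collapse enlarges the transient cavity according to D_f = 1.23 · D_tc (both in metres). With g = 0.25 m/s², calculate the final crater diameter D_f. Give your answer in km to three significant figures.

D_f ≈ 88.3 km

In SI: d = 5330 m, v = 6350 m/s.
d^0.75 = 5330^0.75 = 623.8
v^0.46 = 6350^0.46 = 56.14
g^-0.17 = 0.25^-0.17 = 1.266
D_tc = 1.62 × 623.8 × 56.14 × 1.266 = 71820 m
D_f = 1.23 × 71820 = 88339 m
     = 88.34 km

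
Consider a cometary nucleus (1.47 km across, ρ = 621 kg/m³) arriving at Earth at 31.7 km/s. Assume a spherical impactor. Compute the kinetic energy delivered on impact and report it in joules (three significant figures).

E ≈ 5.19 × 10^20 J

d = 1470 m; v = 31700 m/s.
Mass m = (π/6) ρ d³ = (π/6) × 621 × (1470)³ = 1.033 × 10^12 kg
E = ½ m v² = 0.5 × 1.033 × 10^12 × (31700)² = 5.190 × 10^20 J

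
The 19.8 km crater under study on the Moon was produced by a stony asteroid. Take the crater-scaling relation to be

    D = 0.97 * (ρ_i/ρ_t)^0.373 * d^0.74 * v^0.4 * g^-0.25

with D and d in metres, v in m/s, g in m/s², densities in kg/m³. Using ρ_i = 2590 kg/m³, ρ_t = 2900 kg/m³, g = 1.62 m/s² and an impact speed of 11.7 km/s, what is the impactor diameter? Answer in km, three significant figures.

Rearranging for d: d = [D / (0.97 · (2590/2900)^0.373 · 11700^0.4 · 1.62^-0.25)]^(1/0.74).
D = 19800 m.
(2590/2900)^0.373 = 0.9587
11700^0.4 = 42.39
1.62^-0.25 = 0.8864
Denominator = 0.97 × 0.9587 × 42.39 × 0.8864 = 34.94
D / 34.94 = 19800 / 34.94 = 566.7
d = 566.7^(1/0.74) = 566.7^1.3514 = 5259 m

d ≈ 5.26 km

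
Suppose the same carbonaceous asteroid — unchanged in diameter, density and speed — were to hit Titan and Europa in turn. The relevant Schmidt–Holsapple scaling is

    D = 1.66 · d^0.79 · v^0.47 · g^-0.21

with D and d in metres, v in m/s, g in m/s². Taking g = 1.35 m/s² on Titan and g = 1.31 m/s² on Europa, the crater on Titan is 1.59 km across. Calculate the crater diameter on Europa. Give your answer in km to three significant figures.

D ≈ 1.60 km

All impactor-dependent factors cancel in the ratio, leaving D_Europa/D_Titan = (g_Europa/g_Titan)^-0.21.
(1.31/1.35)^-0.21 = 0.9704^-0.21 = 1.006
D_Europa = 1.006 × 1.59 km = 1.60 km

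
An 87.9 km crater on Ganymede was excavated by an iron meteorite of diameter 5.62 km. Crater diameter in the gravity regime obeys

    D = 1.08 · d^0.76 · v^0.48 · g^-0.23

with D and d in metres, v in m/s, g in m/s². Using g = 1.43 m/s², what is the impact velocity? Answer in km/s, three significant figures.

v ≈ 23.3 km/s

Rearranging for v: v = [D / (1.08 · 5620^0.76 · 1.43^-0.23)]^(1/0.48).
D = 87900 m.
5620^0.76 = 707.6
1.43^-0.23 = 0.9210
Denominator = 1.08 × 707.6 × 0.9210 = 703.8
D / 703.8 = 87900 / 703.8 = 124.9
v = 124.9^(1/0.48) = 124.9^2.0833 = 23322 m/s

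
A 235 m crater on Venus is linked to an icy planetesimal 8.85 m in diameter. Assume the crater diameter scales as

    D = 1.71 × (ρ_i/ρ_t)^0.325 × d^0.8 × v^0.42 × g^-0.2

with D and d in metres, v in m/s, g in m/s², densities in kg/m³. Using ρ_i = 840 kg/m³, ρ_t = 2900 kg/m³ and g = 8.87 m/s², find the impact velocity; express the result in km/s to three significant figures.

Rearranging for v: v = [D / (1.71 · (840/2900)^0.325 · 8.85^0.8 · 8.87^-0.2)]^(1/0.42).
(840/2900)^0.325 = 0.6685
8.85^0.8 = 5.722
8.87^-0.2 = 0.6463
Denominator = 1.71 × 0.6685 × 5.722 × 0.6463 = 4.227
D / 4.227 = 235 / 4.227 = 55.59
v = 55.59^(1/0.42) = 55.59^2.381 = 14284 m/s

v ≈ 14.3 km/s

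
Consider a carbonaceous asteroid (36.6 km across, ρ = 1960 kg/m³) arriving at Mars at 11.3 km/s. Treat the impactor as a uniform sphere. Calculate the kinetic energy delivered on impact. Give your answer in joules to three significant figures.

E ≈ 3.21 × 10^24 J

d = 36600 m; v = 11300 m/s.
Mass m = (π/6) ρ d³ = (π/6) × 1960 × (36600)³ = 5.032 × 10^16 kg
E = ½ m v² = 0.5 × 5.032 × 10^16 × (11300)² = 3.213 × 10^24 J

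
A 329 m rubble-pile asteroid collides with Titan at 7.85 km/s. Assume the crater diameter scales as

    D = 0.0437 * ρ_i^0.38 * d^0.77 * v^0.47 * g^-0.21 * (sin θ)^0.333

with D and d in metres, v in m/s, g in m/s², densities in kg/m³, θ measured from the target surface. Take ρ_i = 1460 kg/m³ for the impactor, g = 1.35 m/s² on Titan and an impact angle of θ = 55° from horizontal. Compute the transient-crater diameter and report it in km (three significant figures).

In SI units: v = 7850 m/s.
ρ_i^0.38 = 1460^0.38 = 15.94
d^0.77 = 329^0.77 = 86.74
v^0.47 = 7850^0.47 = 67.70
g^-0.21 = 1.35^-0.21 = 0.9389
(sin 55°)^0.333 = 0.8192^0.333 = 0.9357
D = 0.0437 × 15.94 × 86.74 × 67.70 × 0.9389 × 0.9357 = 3594 m
   = 3.594 km

D ≈ 3.59 km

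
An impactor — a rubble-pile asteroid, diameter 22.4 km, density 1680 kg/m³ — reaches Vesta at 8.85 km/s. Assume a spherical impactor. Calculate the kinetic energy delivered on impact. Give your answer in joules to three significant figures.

d = 22400 m; v = 8850 m/s.
Mass m = (π/6) ρ d³ = (π/6) × 1680 × (22400)³ = 9.887 × 10^15 kg
E = ½ m v² = 0.5 × 9.887 × 10^15 × (8850)² = 3.872 × 10^23 J

E ≈ 3.87 × 10^23 J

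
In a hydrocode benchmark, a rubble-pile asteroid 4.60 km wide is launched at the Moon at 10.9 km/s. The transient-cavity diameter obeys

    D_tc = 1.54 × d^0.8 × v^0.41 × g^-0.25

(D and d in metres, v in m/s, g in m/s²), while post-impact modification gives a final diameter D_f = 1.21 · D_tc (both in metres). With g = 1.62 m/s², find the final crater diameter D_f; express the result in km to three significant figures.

D_f ≈ 63.6 km

In SI: d = 4600 m, v = 10900 m/s.
d^0.8 = 4600^0.8 = 851.5
v^0.41 = 10900^0.41 = 45.22
g^-0.25 = 1.62^-0.25 = 0.8864
D_tc = 1.54 × 851.5 × 45.22 × 0.8864 = 52560 m
D_f = 1.21 × 52560 = 63598 m
     = 63.60 km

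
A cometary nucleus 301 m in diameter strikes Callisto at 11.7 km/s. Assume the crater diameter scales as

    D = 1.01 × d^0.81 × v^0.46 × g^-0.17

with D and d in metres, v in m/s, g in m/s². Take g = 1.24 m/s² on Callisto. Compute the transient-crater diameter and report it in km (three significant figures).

D ≈ 7.37 km

In SI units: v = 11700 m/s.
d^0.81 = 301^0.81 = 101.8
v^0.46 = 11700^0.46 = 74.36
g^-0.17 = 1.24^-0.17 = 0.9641
D = 1.01 × 101.8 × 74.36 × 0.9641 = 7371 m
   = 7.371 km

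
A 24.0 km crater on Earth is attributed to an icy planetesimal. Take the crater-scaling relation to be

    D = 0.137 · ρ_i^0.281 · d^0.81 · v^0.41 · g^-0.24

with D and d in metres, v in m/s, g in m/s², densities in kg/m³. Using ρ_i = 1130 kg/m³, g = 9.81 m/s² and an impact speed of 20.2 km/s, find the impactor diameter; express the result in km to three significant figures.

d ≈ 3.38 km

Rearranging for d: d = [D / (0.137 · 1130^0.281 · 20200^0.41 · 9.81^-0.24)]^(1/0.81).
D = 24000 m.
1130^0.281 = 7.210
20200^0.41 = 58.24
9.81^-0.24 = 0.5781
Denominator = 0.137 × 7.210 × 58.24 × 0.5781 = 33.26
D / 33.26 = 24000 / 33.26 = 721.6
d = 721.6^(1/0.81) = 721.6^1.2346 = 3380 m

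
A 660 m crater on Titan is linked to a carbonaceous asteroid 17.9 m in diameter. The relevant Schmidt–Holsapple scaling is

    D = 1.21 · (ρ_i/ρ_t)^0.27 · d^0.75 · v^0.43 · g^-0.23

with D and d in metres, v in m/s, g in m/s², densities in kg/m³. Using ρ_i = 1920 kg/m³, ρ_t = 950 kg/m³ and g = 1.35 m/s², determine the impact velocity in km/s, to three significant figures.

v ≈ 11.4 km/s

Rearranging for v: v = [D / (1.21 · (1920/950)^0.27 · 17.9^0.75 · 1.35^-0.23)]^(1/0.43).
(1920/950)^0.27 = 1.209
17.9^0.75 = 8.702
1.35^-0.23 = 0.9333
Denominator = 1.21 × 1.209 × 8.702 × 0.9333 = 11.88
D / 11.88 = 660 / 11.88 = 55.56
v = 55.56^(1/0.43) = 55.56^2.3256 = 11419 m/s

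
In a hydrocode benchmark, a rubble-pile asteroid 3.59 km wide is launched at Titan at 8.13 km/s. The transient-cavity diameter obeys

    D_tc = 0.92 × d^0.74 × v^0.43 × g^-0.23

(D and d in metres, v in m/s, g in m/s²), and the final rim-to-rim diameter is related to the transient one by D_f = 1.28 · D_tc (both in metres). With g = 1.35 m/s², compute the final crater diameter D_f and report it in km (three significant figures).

D_f ≈ 22.5 km

In SI: d = 3590 m, v = 8130 m/s.
d^0.74 = 3590^0.74 = 427.3
v^0.43 = 8130^0.43 = 48.01
g^-0.23 = 1.35^-0.23 = 0.9333
D_tc = 0.92 × 427.3 × 48.01 × 0.9333 = 17610 m
D_f = 1.28 × 17610 = 22541 m
     = 22.54 km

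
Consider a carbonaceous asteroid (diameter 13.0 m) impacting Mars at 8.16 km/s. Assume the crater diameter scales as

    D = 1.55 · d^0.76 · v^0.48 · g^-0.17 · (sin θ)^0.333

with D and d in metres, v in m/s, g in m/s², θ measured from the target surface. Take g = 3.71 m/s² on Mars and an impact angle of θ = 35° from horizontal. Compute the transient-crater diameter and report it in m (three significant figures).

In SI units: v = 8160 m/s.
d^0.76 = 13^0.76 = 7.024
v^0.48 = 8160^0.48 = 75.44
g^-0.17 = 3.71^-0.17 = 0.8002
(sin 35°)^0.333 = 0.5736^0.333 = 0.8310
D = 1.55 × 7.024 × 75.44 × 0.8002 × 0.8310 = 546.2 m

D ≈ 546 m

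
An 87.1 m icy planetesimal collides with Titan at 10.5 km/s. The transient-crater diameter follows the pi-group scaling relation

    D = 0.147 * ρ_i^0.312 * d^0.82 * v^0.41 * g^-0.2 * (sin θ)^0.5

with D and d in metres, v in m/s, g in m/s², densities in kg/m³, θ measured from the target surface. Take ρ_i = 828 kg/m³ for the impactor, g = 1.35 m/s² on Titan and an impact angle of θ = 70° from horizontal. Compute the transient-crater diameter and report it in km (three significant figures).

D ≈ 1.90 km

In SI units: v = 10500 m/s.
ρ_i^0.312 = 828^0.312 = 8.136
d^0.82 = 87.1^0.82 = 38.98
v^0.41 = 10500^0.41 = 44.53
g^-0.2 = 1.35^-0.2 = 0.9417
(sin 70°)^0.5 = 0.9397^0.5 = 0.9694
D = 0.147 × 8.136 × 38.98 × 44.53 × 0.9417 × 0.9694 = 1895 m
   = 1.895 km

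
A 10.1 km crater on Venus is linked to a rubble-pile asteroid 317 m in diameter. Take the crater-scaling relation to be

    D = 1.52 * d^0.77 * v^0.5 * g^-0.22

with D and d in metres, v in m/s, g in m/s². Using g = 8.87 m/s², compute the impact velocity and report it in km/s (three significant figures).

v ≈ 16.2 km/s

Rearranging for v: v = [D / (1.52 · 317^0.77 · 8.87^-0.22)]^(1/0.5).
D = 10100 m.
317^0.77 = 84.30
8.87^-0.22 = 0.6187
Denominator = 1.52 × 84.30 × 0.6187 = 79.28
D / 79.28 = 10100 / 79.28 = 127.4
v = 127.4^(1/0.5) = 127.4^2 = 16231 m/s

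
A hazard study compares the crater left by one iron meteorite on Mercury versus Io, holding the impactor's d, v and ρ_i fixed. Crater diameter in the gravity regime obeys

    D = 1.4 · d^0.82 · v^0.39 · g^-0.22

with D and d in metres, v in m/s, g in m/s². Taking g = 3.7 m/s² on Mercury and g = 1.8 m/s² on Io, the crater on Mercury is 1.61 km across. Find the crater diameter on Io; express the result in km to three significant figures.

All impactor-dependent factors cancel in the ratio, leaving D_Io/D_Mercury = (g_Io/g_Mercury)^-0.22.
(1.8/3.7)^-0.22 = 0.4865^-0.22 = 1.172
D_Io = 1.172 × 1.61 km = 1.89 km

D ≈ 1.89 km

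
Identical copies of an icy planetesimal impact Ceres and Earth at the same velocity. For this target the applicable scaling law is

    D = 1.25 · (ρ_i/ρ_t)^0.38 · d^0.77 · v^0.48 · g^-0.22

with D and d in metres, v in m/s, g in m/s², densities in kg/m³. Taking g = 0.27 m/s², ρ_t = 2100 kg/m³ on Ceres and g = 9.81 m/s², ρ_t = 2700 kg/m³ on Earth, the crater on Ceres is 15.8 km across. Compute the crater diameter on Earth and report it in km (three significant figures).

The impactor-only factors (d, v, ρ_i) cancel in the ratio, leaving D_Earth/D_Ceres = (g_Earth/g_Ceres)^-0.22 · (ρ_t,Ceres/ρ_t,Earth)^0.38.
(9.81/0.27)^-0.22 = 36.33^-0.22 = 0.4537
(2100/2700)^0.38 = 0.7778^0.38 = 0.9089
Ratio = 0.4537 × 0.9089 = 0.4124
D_Earth = 0.4124 × 15.8 km = 6.52 km

D ≈ 6.52 km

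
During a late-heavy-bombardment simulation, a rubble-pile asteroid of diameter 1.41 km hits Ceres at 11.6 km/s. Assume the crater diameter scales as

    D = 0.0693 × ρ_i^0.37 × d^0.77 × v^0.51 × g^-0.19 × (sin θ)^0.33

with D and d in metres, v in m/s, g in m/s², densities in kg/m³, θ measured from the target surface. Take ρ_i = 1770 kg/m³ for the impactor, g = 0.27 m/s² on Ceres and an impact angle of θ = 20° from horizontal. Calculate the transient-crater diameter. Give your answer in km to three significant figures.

D ≈ 31.2 km

In SI units: d = 1410 m, v = 11600 m/s.
ρ_i^0.37 = 1770^0.37 = 15.91
d^0.77 = 1410^0.77 = 266.0
v^0.51 = 11600^0.51 = 118.3
g^-0.19 = 0.27^-0.19 = 1.282
(sin 20°)^0.33 = 0.3420^0.33 = 0.7018
D = 0.0693 × 15.91 × 266.0 × 118.3 × 1.282 × 0.7018 = 31216 m
   = 31.22 km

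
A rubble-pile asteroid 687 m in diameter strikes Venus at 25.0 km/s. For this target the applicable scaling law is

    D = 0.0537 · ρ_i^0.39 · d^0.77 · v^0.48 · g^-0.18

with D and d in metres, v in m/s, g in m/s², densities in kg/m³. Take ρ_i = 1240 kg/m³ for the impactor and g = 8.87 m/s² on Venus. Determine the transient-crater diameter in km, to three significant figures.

In SI units: v = 25000 m/s.
ρ_i^0.39 = 1240^0.39 = 16.09
d^0.77 = 687^0.77 = 152.9
v^0.48 = 25000^0.48 = 129.1
g^-0.18 = 8.87^-0.18 = 0.6751
D = 0.0537 × 16.09 × 152.9 × 129.1 × 0.6751 = 11514 m
   = 11.51 km

D ≈ 11.5 km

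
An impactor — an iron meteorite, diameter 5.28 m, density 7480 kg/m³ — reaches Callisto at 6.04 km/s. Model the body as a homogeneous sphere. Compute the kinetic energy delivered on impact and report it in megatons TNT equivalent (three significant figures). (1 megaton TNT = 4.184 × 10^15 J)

E ≈ 2.51 × 10^-3 Mt TNT

v = 6040 m/s.
Mass m = (π/6) ρ d³ = (π/6) × 7480 × (5.28)³ = 5.765 × 10^5 kg
E = ½ m v² = 0.5 × 5.765 × 10^5 × (6040)² = 1.052 × 10^13 J
   = 1.052 × 10^13 / 4.184×10^15 = 2.514 × 10^-3 Mt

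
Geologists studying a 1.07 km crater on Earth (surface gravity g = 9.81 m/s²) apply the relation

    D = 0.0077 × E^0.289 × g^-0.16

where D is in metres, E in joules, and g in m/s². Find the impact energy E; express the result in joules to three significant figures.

E ≈ 2.21 × 10^18 J

Rearranging: E = [D / (0.0077 · g^-0.16)]^(1/0.289).
D = 1070 m.
g^-0.16 = 9.81^-0.16 = 0.6940
D / (0.0077 × 0.6940) = 1070 / (5.344 × 10^-3) = 2.002 × 10^5
E = (2.002 × 10^5)^3.4602 = 2.209 × 10^18 J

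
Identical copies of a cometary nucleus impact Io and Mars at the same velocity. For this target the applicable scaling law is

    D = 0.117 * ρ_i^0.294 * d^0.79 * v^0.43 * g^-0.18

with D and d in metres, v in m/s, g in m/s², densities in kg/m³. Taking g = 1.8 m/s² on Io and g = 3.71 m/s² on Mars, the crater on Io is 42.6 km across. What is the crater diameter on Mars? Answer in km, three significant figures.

All impactor-dependent factors cancel in the ratio, leaving D_Mars/D_Io = (g_Mars/g_Io)^-0.18.
(3.71/1.8)^-0.18 = 2.061^-0.18 = 0.8779
D_Mars = 0.8779 × 42.6 km = 37.4 km

D ≈ 37.4 km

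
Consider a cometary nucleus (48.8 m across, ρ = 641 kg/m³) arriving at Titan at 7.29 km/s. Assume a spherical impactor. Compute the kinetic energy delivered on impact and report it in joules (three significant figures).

v = 7290 m/s.
Mass m = (π/6) ρ d³ = (π/6) × 641 × (48.8)³ = 3.900 × 10^7 kg
E = ½ m v² = 0.5 × 3.900 × 10^7 × (7290)² = 1.036 × 10^15 J

E ≈ 1.04 × 10^15 J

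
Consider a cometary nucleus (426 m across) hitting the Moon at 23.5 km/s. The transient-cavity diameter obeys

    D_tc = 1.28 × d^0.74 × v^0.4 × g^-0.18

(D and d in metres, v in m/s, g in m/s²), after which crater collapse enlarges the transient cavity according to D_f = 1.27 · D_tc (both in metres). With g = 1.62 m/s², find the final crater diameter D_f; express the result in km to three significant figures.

v = 23500 m/s.
d^0.74 = 426^0.74 = 88.26
v^0.4 = 23500^0.4 = 56.03
g^-0.18 = 1.62^-0.18 = 0.9168
D_tc = 1.28 × 88.26 × 56.03 × 0.9168 = 5803 m
D_f = 1.27 × 5803 = 7370 m
     = 7.370 km

D_f ≈ 7.37 km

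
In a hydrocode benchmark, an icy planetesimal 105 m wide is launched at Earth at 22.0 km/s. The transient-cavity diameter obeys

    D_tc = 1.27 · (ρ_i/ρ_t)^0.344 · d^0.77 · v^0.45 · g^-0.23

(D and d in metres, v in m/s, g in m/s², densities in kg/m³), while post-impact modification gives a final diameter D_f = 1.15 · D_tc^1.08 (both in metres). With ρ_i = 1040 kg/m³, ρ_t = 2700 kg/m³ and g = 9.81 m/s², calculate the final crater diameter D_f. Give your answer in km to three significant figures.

v = 22000 m/s.
(ρ_i/ρ_t)^0.344 = (1040/2700)^0.344 = 0.7202
d^0.77 = 105^0.77 = 36.00
v^0.45 = 22000^0.45 = 89.97
g^-0.23 = 9.81^-0.23 = 0.5914
D_tc = 1.27 × 0.7202 × 36.00 × 89.97 × 0.5914 = 1752 m
D_f = 1.15 × (1752)^1.08 = 3662 m
     = 3.662 km

D_f ≈ 3.66 km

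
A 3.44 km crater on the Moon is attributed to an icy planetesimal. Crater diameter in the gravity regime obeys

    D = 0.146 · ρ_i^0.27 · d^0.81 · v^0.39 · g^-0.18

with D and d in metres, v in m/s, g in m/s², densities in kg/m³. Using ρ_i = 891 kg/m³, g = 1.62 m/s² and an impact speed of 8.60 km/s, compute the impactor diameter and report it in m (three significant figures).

Rearranging for d: d = [D / (0.146 · 891^0.27 · 8600^0.39 · 1.62^-0.18)]^(1/0.81).
D = 3440 m.
891^0.27 = 6.258
8600^0.39 = 34.23
1.62^-0.18 = 0.9168
Denominator = 0.146 × 6.258 × 34.23 × 0.9168 = 28.67
D / 28.67 = 3440 / 28.67 = 120.0
d = 120.0^(1/0.81) = 120.0^1.2346 = 368.9 m

d ≈ 369 m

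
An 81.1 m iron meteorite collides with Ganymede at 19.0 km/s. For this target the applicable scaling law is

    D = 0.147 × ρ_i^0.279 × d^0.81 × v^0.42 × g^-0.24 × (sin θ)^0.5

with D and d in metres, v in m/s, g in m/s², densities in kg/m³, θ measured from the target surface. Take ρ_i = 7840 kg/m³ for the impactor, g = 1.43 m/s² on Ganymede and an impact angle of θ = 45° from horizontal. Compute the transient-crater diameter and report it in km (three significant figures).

D ≈ 3.05 km

In SI units: v = 19000 m/s.
ρ_i^0.279 = 7840^0.279 = 12.20
d^0.81 = 81.1^0.81 = 35.18
v^0.42 = 19000^0.42 = 62.67
g^-0.24 = 1.43^-0.24 = 0.9177
(sin 45°)^0.5 = 0.7071^0.5 = 0.8409
D = 0.147 × 12.20 × 35.18 × 62.67 × 0.9177 × 0.8409 = 3051 m
   = 3.051 km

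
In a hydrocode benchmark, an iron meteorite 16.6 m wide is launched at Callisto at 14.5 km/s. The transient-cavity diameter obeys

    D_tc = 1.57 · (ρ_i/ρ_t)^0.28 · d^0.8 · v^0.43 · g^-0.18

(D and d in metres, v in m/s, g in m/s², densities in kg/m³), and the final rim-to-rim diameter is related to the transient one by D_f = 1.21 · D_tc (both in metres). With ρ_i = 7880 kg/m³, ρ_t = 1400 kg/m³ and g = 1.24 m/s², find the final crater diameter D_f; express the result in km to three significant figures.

v = 14500 m/s.
(ρ_i/ρ_t)^0.28 = (7880/1400)^0.28 = 1.622
d^0.8 = 16.6^0.8 = 9.464
v^0.43 = 14500^0.43 = 61.57
g^-0.18 = 1.24^-0.18 = 0.9620
D_tc = 1.57 × 1.622 × 9.464 × 61.57 × 0.9620 = 1427 m
D_f = 1.21 × 1427 = 1727 m
     = 1.727 km

D_f ≈ 1.73 km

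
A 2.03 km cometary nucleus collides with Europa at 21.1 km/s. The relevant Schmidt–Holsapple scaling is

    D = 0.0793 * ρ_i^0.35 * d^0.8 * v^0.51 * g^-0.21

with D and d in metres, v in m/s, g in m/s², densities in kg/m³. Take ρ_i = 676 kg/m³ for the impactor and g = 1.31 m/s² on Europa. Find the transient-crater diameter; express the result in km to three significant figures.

In SI units: d = 2030 m, v = 21100 m/s.
ρ_i^0.35 = 676^0.35 = 9.783
d^0.8 = 2030^0.8 = 442.6
v^0.51 = 21100^0.51 = 160.5
g^-0.21 = 1.31^-0.21 = 0.9449
D = 0.0793 × 9.783 × 442.6 × 160.5 × 0.9449 = 52074 m
   = 52.07 km

D ≈ 52.1 km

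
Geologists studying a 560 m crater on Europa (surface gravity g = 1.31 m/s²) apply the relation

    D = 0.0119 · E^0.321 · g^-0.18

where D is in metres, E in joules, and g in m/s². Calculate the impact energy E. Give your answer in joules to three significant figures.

E ≈ 4.19 × 10^14 J

Rearranging: E = [D / (0.0119 · g^-0.18)]^(1/0.321).
g^-0.18 = 1.31^-0.18 = 0.9526
D / (0.0119 × 0.9526) = 560 / (0.01134) = 4.938 × 10^4
E = (4.938 × 10^4)^3.1153 = 4.186 × 10^14 J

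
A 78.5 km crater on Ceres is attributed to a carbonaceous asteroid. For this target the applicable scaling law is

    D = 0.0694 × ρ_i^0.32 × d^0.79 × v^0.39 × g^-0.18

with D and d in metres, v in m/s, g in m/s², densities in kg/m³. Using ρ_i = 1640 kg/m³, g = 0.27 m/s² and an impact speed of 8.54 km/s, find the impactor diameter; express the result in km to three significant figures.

d ≈ 19.5 km

Rearranging for d: d = [D / (0.0694 · 1640^0.32 · 8540^0.39 · 0.27^-0.18)]^(1/0.79).
D = 78500 m.
1640^0.32 = 10.68
8540^0.39 = 34.14
0.27^-0.18 = 1.266
Denominator = 0.0694 × 10.68 × 34.14 × 1.266 = 32.04
D / 32.04 = 78500 / 32.04 = 2450
d = 2450^(1/0.79) = 2450^1.2658 = 19499 m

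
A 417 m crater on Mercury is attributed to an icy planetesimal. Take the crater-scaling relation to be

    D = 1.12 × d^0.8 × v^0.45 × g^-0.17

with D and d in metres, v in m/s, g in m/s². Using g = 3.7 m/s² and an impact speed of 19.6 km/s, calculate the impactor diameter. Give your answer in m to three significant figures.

d ≈ 8.32 m

Rearranging for d: d = [D / (1.12 · 19600^0.45 · 3.7^-0.17)]^(1/0.8).
19600^0.45 = 85.41
3.7^-0.17 = 0.8006
Denominator = 1.12 × 85.41 × 0.8006 = 76.58
D / 76.58 = 417 / 76.58 = 5.445
d = 5.445^(1/0.8) = 5.445^1.25 = 8.318 m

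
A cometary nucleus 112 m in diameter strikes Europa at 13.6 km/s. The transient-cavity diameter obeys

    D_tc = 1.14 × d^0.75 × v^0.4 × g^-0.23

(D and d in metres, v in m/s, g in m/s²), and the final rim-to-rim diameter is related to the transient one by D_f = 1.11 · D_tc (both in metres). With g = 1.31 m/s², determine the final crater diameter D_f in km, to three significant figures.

v = 13600 m/s.
d^0.75 = 112^0.75 = 34.43
v^0.4 = 13600^0.4 = 45.02
g^-0.23 = 1.31^-0.23 = 0.9398
D_tc = 1.14 × 34.43 × 45.02 × 0.9398 = 1661 m
D_f = 1.11 × 1661 = 1844 m
     = 1.844 km

D_f ≈ 1.84 km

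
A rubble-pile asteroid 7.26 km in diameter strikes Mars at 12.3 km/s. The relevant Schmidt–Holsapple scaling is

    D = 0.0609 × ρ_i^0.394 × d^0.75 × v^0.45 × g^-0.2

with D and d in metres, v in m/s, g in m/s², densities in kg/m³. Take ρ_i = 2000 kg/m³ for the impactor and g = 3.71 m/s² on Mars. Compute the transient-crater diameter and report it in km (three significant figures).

D ≈ 51.0 km

In SI units: d = 7260 m, v = 12300 m/s.
ρ_i^0.394 = 2000^0.394 = 19.98
d^0.75 = 7260^0.75 = 786.5
v^0.45 = 12300^0.45 = 69.26
g^-0.2 = 3.71^-0.2 = 0.7694
D = 0.0609 × 19.98 × 786.5 × 69.26 × 0.7694 = 50997 m
   = 51.00 km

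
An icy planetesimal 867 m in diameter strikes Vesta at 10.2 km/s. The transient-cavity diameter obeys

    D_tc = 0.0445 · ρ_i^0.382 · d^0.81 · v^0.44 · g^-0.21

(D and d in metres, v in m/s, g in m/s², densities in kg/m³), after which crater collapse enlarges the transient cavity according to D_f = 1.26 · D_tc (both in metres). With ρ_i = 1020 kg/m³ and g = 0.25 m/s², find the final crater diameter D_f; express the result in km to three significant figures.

v = 10200 m/s.
ρ_i^0.382 = 1020^0.382 = 14.10
d^0.81 = 867^0.81 = 239.8
v^0.44 = 10200^0.44 = 58.05
g^-0.21 = 0.25^-0.21 = 1.338
D_tc = 0.0445 × 14.10 × 239.8 × 58.05 × 1.338 = 11690 m
D_f = 1.26 × 11690 = 14729 m
     = 14.73 km

D_f ≈ 14.7 km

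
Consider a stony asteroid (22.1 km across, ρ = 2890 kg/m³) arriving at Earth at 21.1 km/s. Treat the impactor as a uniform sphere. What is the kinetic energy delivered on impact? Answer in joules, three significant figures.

d = 22100 m; v = 21100 m/s.
Mass m = (π/6) ρ d³ = (π/6) × 2890 × (22100)³ = 1.633 × 10^16 kg
E = ½ m v² = 0.5 × 1.633 × 10^16 × (21100)² = 3.635 × 10^24 J

E ≈ 3.64 × 10^24 J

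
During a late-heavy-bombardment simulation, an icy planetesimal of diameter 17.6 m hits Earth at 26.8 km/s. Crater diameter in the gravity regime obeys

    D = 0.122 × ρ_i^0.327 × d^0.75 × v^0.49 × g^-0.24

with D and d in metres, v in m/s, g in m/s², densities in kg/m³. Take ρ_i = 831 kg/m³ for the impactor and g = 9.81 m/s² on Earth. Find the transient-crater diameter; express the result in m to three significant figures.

D ≈ 807 m

In SI units: v = 26800 m/s.
ρ_i^0.327 = 831^0.327 = 9.010
d^0.75 = 17.6^0.75 = 8.593
v^0.49 = 26800^0.49 = 147.8
g^-0.24 = 9.81^-0.24 = 0.5781
D = 0.122 × 9.010 × 8.593 × 147.8 × 0.5781 = 807.1 m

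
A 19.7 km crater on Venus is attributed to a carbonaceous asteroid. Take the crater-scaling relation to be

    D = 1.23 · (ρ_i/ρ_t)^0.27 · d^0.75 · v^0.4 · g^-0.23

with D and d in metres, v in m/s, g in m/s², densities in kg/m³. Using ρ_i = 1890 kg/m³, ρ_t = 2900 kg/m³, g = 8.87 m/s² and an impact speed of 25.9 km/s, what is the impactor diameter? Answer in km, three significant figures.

d ≈ 4.07 km

Rearranging for d: d = [D / (1.23 · (1890/2900)^0.27 · 25900^0.4 · 8.87^-0.23)]^(1/0.75).
D = 19700 m.
(1890/2900)^0.27 = 0.8908
25900^0.4 = 58.25
8.87^-0.23 = 0.6053
Denominator = 1.23 × 0.8908 × 58.25 × 0.6053 = 38.63
D / 38.63 = 19700 / 38.63 = 510.0
d = 510.0^(1/0.75) = 510.0^1.3333 = 4074 m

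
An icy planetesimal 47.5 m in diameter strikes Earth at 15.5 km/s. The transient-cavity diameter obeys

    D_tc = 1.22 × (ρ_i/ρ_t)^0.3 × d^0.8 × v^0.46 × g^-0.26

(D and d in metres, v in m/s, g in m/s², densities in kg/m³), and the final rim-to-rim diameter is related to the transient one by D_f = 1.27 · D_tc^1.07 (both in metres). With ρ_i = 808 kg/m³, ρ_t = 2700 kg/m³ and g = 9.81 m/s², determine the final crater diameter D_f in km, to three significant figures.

v = 15500 m/s.
(ρ_i/ρ_t)^0.3 = (808/2700)^0.3 = 0.6963
d^0.8 = 47.5^0.8 = 21.95
v^0.46 = 15500^0.46 = 84.64
g^-0.26 = 9.81^-0.26 = 0.5523
D_tc = 1.22 × 0.6963 × 21.95 × 84.64 × 0.5523 = 871.6 m
D_f = 1.27 × (871.6)^1.07 = 1778 m
     = 1.778 km

D_f ≈ 1.78 km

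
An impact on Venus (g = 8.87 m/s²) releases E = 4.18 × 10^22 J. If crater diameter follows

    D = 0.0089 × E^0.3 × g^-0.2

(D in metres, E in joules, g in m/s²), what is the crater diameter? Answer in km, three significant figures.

E^0.3 = (4.18 × 10^22)^0.3 = 6.114 × 10^6
g^-0.2 = 8.87^-0.2 = 0.6463
D = 0.0089 × 6.114 × 10^6 × 0.6463 = 35168 m
   = 35.17 km

D ≈ 35.2 km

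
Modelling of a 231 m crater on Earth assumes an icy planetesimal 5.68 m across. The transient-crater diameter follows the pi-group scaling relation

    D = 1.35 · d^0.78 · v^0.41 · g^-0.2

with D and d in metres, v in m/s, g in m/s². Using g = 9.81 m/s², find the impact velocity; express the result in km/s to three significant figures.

v ≈ 31.3 km/s

Rearranging for v: v = [D / (1.35 · 5.68^0.78 · 9.81^-0.2)]^(1/0.41).
5.68^0.78 = 3.876
9.81^-0.2 = 0.6334
Denominator = 1.35 × 3.876 × 0.6334 = 3.314
D / 3.314 = 231 / 3.314 = 69.70
v = 69.70^(1/0.41) = 69.70^2.439 = 31307 m/s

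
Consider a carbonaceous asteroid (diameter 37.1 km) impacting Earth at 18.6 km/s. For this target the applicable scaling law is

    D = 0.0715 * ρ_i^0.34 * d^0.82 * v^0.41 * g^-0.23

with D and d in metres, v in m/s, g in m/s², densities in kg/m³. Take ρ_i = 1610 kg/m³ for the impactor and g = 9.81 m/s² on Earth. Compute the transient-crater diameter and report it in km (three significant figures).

D ≈ 164 km

In SI units: d = 37100 m, v = 18600 m/s.
ρ_i^0.34 = 1610^0.34 = 12.31
d^0.82 = 37100^0.82 = 5583
v^0.41 = 18600^0.41 = 56.30
g^-0.23 = 9.81^-0.23 = 0.5914
D = 0.0715 × 12.31 × 5583 × 56.30 × 0.5914 = 1.636 × 10^5 m
   = 163.6 km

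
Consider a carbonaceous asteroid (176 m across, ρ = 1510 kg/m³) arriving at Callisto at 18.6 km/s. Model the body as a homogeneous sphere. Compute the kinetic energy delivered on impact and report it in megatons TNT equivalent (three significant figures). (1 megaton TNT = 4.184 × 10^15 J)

E ≈ 178 Mt TNT

v = 18600 m/s.
Mass m = (π/6) ρ d³ = (π/6) × 1510 × (176)³ = 4.310 × 10^9 kg
E = ½ m v² = 0.5 × 4.310 × 10^9 × (18600)² = 7.455 × 10^17 J
   = 7.455 × 10^17 / 4.184×10^15 = 178.2 Mt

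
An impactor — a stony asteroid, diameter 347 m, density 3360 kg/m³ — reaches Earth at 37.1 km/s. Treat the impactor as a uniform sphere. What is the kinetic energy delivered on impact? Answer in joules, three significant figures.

v = 37100 m/s.
Mass m = (π/6) ρ d³ = (π/6) × 3360 × (347)³ = 7.351 × 10^10 kg
E = ½ m v² = 0.5 × 7.351 × 10^10 × (37100)² = 5.059 × 10^19 J

E ≈ 5.06 × 10^19 J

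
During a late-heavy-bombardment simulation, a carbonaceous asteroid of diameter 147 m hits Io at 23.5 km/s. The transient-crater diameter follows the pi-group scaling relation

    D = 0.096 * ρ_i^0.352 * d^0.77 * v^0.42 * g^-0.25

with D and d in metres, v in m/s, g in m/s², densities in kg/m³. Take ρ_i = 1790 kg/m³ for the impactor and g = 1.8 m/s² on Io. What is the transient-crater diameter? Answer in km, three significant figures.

In SI units: v = 23500 m/s.
ρ_i^0.352 = 1790^0.352 = 13.96
d^0.77 = 147^0.77 = 46.65
v^0.42 = 23500^0.42 = 68.52
g^-0.25 = 1.8^-0.25 = 0.8633
D = 0.096 × 13.96 × 46.65 × 68.52 × 0.8633 = 3698 m
   = 3.698 km

D ≈ 3.70 km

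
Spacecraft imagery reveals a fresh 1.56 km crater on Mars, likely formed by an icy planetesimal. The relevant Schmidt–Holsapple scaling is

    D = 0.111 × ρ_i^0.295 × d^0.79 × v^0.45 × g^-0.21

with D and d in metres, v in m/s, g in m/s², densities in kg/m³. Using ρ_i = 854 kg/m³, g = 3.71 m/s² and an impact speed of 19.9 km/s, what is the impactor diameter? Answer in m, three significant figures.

d ≈ 72.2 m

Rearranging for d: d = [D / (0.111 · 854^0.295 · 19900^0.45 · 3.71^-0.21)]^(1/0.79).
D = 1560 m.
854^0.295 = 7.325
19900^0.45 = 86.00
3.71^-0.21 = 0.7593
Denominator = 0.111 × 7.325 × 86.00 × 0.7593 = 53.09
D / 53.09 = 1560 / 53.09 = 29.38
d = 29.38^(1/0.79) = 29.38^1.2658 = 72.15 m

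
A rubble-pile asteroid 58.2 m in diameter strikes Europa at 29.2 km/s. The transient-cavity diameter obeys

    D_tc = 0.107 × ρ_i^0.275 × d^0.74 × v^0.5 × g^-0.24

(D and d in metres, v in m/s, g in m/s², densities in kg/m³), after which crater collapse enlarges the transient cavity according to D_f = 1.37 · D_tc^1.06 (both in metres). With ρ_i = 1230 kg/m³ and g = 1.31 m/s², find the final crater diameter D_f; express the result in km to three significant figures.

D_f ≈ 5.37 km

v = 29200 m/s.
ρ_i^0.275 = 1230^0.275 = 7.075
d^0.74 = 58.2^0.74 = 20.23
v^0.5 = 29200^0.5 = 170.9
g^-0.24 = 1.31^-0.24 = 0.9372
D_tc = 0.107 × 7.075 × 20.23 × 170.9 × 0.9372 = 2453 m
D_f = 1.37 × (2453)^1.06 = 5368 m
     = 5.368 km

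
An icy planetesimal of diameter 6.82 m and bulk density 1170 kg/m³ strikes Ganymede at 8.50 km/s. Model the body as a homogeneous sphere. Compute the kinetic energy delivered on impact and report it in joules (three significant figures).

v = 8500 m/s.
Mass m = (π/6) ρ d³ = (π/6) × 1170 × (6.82)³ = 1.943 × 10^5 kg
E = ½ m v² = 0.5 × 1.943 × 10^5 × (8500)² = 7.019 × 10^12 J

E ≈ 7.02 × 10^12 J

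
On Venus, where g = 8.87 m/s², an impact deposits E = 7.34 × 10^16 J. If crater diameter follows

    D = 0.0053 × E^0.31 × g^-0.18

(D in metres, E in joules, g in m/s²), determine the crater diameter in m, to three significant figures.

E^0.31 = (7.34 × 10^16)^0.31 = 1.692 × 10^5
g^-0.18 = 8.87^-0.18 = 0.6751
D = 0.0053 × 1.692 × 10^5 × 0.6751 = 605.4 m

D ≈ 605 m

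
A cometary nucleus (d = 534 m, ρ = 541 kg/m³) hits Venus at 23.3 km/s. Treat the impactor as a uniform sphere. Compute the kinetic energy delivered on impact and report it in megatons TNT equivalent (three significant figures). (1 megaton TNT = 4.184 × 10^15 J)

v = 23300 m/s.
Mass m = (π/6) ρ d³ = (π/6) × 541 × (534)³ = 4.313 × 10^10 kg
E = ½ m v² = 0.5 × 4.313 × 10^10 × (23300)² = 1.171 × 10^19 J
   = 1.171 × 10^19 / 4.184×10^15 = 2799 Mt

E ≈ 2800 Mt TNT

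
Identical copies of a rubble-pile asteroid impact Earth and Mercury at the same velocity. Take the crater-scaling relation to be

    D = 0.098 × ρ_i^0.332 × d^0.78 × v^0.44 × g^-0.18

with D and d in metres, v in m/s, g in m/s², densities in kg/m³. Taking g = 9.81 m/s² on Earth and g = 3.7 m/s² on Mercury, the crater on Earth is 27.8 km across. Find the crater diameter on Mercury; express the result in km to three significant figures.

All impactor-dependent factors cancel in the ratio, leaving D_Mercury/D_Earth = (g_Mercury/g_Earth)^-0.18.
(3.7/9.81)^-0.18 = 0.3772^-0.18 = 1.192
D_Mercury = 1.192 × 27.8 km = 33.1 km

D ≈ 33.1 km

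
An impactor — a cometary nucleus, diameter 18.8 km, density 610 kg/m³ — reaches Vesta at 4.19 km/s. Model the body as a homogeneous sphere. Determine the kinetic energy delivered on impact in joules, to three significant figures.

d = 18800 m; v = 4190 m/s.
Mass m = (π/6) ρ d³ = (π/6) × 610 × (18800)³ = 2.122 × 10^15 kg
E = ½ m v² = 0.5 × 2.122 × 10^15 × (4190)² = 1.863 × 10^22 J

E ≈ 1.86 × 10^22 J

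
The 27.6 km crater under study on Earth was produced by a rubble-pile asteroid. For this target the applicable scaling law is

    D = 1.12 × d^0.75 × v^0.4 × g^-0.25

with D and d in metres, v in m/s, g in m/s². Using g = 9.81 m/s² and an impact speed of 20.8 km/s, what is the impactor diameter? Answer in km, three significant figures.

d ≈ 7.64 km

Rearranging for d: d = [D / (1.12 · 20800^0.4 · 9.81^-0.25)]^(1/0.75).
D = 27600 m.
20800^0.4 = 53.36
9.81^-0.25 = 0.5650
Denominator = 1.12 × 53.36 × 0.5650 = 33.77
D / 33.77 = 27600 / 33.77 = 817.3
d = 817.3^(1/0.75) = 817.3^1.3333 = 7640 m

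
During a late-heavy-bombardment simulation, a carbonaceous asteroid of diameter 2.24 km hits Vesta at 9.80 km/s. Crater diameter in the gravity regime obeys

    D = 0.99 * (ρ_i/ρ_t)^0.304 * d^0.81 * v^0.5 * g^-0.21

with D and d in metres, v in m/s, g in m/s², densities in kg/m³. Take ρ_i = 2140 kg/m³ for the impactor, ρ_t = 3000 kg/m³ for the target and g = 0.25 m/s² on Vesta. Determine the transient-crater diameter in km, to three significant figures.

In SI units: d = 2240 m, v = 9800 m/s.
(ρ_i/ρ_t)^0.304 = (2140/3000)^0.304 = 0.9024
d^0.81 = 2240^0.81 = 517.3
v^0.5 = 9800^0.5 = 98.99
g^-0.21 = 0.25^-0.21 = 1.338
D = 0.99 × 0.9024 × 517.3 × 98.99 × 1.338 = 61210 m
   = 61.21 km

D ≈ 61.2 km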